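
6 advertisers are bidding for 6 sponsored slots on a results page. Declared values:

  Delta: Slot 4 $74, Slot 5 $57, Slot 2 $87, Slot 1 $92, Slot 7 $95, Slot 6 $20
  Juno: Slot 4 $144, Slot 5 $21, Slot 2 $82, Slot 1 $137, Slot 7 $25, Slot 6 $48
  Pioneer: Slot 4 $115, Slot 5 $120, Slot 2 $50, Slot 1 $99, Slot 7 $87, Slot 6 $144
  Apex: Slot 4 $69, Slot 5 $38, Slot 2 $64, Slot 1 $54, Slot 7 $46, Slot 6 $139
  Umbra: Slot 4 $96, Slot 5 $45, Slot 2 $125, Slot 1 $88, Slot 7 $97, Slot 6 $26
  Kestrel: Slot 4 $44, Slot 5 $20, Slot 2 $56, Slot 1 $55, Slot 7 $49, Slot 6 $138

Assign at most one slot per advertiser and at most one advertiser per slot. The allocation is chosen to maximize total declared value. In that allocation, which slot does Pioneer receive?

This is a one-to-one assignment (maximum-weight bipartite matching).
Optimal: Delta→Slot 7 ($95), Juno→Slot 1 ($137), Pioneer→Slot 5 ($120), Apex→Slot 4 ($69), Umbra→Slot 2 ($125), Kestrel→Slot 6 ($138) — total 95+137+120+69+125+138 = $684.
Row-greedy (each advertiser in turn takes its best remaining slot) gives $555, worse by 129.
Next-best assignment: Delta→Slot 7, Juno→Slot 4, Pioneer→Slot 5, Apex→Slot 6, Umbra→Slot 2, Kestrel→Slot 1 = $678.
Pioneer's own top slot is Slot 6 ($144), but forcing Pioneer→Slot 6 and reassigning the rest optimally gives only $601 — worse by 83.

Pioneer receives Slot 5.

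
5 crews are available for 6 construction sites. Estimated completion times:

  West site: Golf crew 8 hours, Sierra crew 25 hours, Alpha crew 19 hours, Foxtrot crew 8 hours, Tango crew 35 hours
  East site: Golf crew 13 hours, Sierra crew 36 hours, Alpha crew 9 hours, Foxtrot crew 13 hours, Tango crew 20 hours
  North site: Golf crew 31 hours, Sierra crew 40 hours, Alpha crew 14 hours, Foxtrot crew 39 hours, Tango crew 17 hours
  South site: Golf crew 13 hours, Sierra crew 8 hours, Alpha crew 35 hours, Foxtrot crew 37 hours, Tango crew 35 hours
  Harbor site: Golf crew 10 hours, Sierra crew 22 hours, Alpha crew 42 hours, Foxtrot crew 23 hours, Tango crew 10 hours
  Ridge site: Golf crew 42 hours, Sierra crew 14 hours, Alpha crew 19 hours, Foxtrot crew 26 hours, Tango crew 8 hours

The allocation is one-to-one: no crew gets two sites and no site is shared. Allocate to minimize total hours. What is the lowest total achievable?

Min total: 43 hours

Optimal: Golf crew→Harbor site (10 hours), Sierra crew→South site (8 hours), Alpha crew→East site (9 hours), Foxtrot crew→West site (8 hours), Tango crew→Ridge site (8 hours) — total 10+8+9+8+8 = 43 hours.
Column-greedy (each site in turn goes to its cheapest remaining crew) gives 65 hours, worse by 22.
Next-best assignment: Golf crew→Harbor site, Sierra crew→South site, Alpha crew→North site, Foxtrot crew→West site, Tango crew→Ridge site = 48 hours.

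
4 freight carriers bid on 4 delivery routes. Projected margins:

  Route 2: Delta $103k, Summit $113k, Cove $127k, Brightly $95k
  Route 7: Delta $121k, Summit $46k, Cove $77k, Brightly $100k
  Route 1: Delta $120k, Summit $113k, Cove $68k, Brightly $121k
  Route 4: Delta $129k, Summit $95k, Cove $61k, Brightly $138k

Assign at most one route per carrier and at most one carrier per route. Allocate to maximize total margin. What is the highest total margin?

Optimal: Delta→Route 7 ($121k), Summit→Route 1 ($113k), Cove→Route 2 ($127k), Brightly→Route 4 ($138k) — total 121+113+127+138 = $499k.
Row-greedy (each carrier in turn takes its best remaining route) gives $440k, worse by 59.

Max total: $499k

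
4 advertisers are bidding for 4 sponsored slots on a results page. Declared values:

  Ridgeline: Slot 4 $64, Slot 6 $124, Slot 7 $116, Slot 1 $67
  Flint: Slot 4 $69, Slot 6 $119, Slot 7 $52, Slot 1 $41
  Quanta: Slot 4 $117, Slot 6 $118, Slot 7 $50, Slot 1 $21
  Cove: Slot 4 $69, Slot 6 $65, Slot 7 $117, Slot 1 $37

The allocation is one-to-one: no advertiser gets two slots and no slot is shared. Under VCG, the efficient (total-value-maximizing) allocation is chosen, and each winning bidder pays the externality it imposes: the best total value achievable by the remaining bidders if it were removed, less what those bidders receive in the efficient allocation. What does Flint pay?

Flint pays $57.

Efficient allocation: Ridgeline→Slot 1 ($67), Flint→Slot 6 ($119), Quanta→Slot 4 ($117), Cove→Slot 7 ($117); total welfare W = $420.
Flint receives Slot 6 at value $119, so the others get W − 119 = $301.
Without Flint: best allocation of the remaining 3 bidders over all 4 slots is Ridgeline→Slot 6 ($124), Quanta→Slot 4 ($117), Cove→Slot 7 ($117), total $358.
VCG payment = (others' best without Flint) − (others' welfare with Flint) = 358 − 301 = $57.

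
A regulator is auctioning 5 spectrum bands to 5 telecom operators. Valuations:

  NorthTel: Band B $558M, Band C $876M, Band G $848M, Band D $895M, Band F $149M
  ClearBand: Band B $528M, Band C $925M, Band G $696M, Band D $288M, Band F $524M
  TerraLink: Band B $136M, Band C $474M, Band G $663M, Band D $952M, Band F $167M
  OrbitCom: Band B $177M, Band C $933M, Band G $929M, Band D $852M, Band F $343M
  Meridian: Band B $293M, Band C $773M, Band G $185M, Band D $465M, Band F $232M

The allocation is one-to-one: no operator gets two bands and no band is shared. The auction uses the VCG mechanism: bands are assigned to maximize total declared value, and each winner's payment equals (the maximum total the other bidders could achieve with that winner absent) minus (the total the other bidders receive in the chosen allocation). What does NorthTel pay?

Efficient allocation: NorthTel→Band B ($558M), ClearBand→Band F ($524M), TerraLink→Band D ($952M), OrbitCom→Band G ($929M), Meridian→Band C ($773M); total welfare W = $3736M.
NorthTel receives Band B at value $558M, so the others get W − 558 = $3178M.
Without NorthTel: best allocation of the remaining 4 bidders over all 5 bands is ClearBand→Band B ($528M), TerraLink→Band D ($952M), OrbitCom→Band G ($929M), Meridian→Band C ($773M), total $3182M.
VCG payment = (others' best without NorthTel) − (others' welfare with NorthTel) = 3182 − 3178 = $4M.

NorthTel pays $4M.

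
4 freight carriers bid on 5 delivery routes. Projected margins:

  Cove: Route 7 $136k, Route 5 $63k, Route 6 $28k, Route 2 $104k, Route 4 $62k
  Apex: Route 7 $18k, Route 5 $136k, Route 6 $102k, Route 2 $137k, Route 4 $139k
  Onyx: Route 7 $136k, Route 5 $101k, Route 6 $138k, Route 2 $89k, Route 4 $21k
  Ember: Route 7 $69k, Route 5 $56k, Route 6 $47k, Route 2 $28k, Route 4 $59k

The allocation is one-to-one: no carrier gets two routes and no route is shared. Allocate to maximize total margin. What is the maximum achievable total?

Maximum total: $470k

Optimal: Cove→Route 7 ($136k), Apex→Route 2 ($137k), Onyx→Route 6 ($138k), Ember→Route 4 ($59k) — total 136+137+138+59 = $470k.
Row-greedy (each carrier in turn takes its best remaining route) gives $469k, worse by 1.
No other one-to-one assignment exceeds $470k.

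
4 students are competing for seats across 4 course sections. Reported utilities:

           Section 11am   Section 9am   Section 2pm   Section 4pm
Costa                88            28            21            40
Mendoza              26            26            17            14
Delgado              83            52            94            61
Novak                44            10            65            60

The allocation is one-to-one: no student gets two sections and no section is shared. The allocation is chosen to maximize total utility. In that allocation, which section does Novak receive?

Optimal: Costa→Section 11am (88 points), Mendoza→Section 9am (26 points), Delgado→Section 2pm (94 points), Novak→Section 4pm (60 points) — total 88+26+94+60 = 268 points.
Column-greedy (each section in turn goes to its best remaining student) gives 219 points, worse by 49.
Novak's own top section is Section 2pm (65 points), but forcing Novak→Section 2pm and reassigning the rest optimally gives only 240 points — worse by 28.

Novak receives Section 4pm.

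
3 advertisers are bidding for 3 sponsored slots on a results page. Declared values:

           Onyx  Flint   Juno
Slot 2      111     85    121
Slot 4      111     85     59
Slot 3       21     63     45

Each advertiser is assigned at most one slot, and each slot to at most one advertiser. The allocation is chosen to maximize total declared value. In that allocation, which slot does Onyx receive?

Onyx receives Slot 4.

Optimal: Onyx→Slot 4 ($111), Flint→Slot 3 ($63), Juno→Slot 2 ($121) — total 111+63+121 = $295.
Row-greedy (each advertiser in turn takes its best remaining slot) gives $241, worse by 54.
Next-best assignment: Onyx→Slot 2, Flint→Slot 4, Juno→Slot 3 = $241.
Swapping Onyx↔Flint (Onyx→Slot 3 $21, Flint→Slot 4 $85) loses 68.
Checked against all permutations: $295 is optimal.
Onyx's own top slot is Slot 2 ($111), but forcing Onyx→Slot 2 and reassigning the rest optimally gives only $241 — worse by 54.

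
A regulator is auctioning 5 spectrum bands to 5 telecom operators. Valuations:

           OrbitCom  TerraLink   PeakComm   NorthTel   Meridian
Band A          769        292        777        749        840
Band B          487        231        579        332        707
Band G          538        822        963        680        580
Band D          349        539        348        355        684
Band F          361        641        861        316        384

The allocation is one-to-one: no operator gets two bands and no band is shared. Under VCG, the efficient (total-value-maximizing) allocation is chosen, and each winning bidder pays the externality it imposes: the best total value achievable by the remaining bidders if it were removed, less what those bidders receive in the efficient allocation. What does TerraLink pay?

Efficient allocation: OrbitCom→Band B ($487M), TerraLink→Band G ($822M), PeakComm→Band F ($861M), NorthTel→Band A ($749M), Meridian→Band D ($684M); total welfare W = $3603M.
TerraLink receives Band G at value $822M, so the others get W − 822 = $2781M.
Without TerraLink: best allocation of the remaining 4 bidders over all 5 bands is OrbitCom→Band A ($769M), PeakComm→Band F ($861M), NorthTel→Band G ($680M), Meridian→Band B ($707M), total $3017M.
VCG payment = (others' best without TerraLink) − (others' welfare with TerraLink) = 3017 − 2781 = $236M.

TerraLink pays $236M.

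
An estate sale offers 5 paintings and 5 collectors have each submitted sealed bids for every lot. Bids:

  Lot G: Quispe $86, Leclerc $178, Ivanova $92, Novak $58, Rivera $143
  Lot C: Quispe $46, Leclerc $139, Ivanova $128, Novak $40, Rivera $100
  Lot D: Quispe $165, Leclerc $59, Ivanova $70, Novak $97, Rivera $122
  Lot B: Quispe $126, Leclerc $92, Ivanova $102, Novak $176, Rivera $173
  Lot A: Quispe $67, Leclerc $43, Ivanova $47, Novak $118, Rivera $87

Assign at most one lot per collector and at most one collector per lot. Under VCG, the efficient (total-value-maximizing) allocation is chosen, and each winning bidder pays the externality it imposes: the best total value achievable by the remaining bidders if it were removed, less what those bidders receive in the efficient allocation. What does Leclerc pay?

Efficient allocation: Quispe→Lot D ($165), Leclerc→Lot G ($178), Ivanova→Lot C ($128), Novak→Lot A ($118), Rivera→Lot B ($173); total welfare W = $762.
Leclerc receives Lot G at value $178, so the others get W − 178 = $584.
Without Leclerc: best allocation of the remaining 4 bidders over all 5 lots is Quispe→Lot D ($165), Ivanova→Lot C ($128), Novak→Lot B ($176), Rivera→Lot G ($143), total $612.
VCG payment = (others' best without Leclerc) − (others' welfare with Leclerc) = 612 − 584 = $28.

Leclerc pays $28.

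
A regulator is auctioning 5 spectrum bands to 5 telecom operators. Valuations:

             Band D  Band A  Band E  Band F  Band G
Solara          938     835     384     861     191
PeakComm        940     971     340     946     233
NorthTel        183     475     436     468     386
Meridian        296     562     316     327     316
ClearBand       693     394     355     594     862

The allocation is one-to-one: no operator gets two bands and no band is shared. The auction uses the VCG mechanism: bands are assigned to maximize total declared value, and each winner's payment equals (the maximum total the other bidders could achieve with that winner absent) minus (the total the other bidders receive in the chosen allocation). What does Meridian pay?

Efficient allocation: Solara→Band D ($938M), PeakComm→Band F ($946M), NorthTel→Band E ($436M), Meridian→Band A ($562M), ClearBand→Band G ($862M); total welfare W = $3744M.
Meridian receives Band A at value $562M, so the others get W − 562 = $3182M.
Without Meridian: best allocation of the remaining 4 bidders over all 5 bands is Solara→Band D ($938M), PeakComm→Band A ($971M), NorthTel→Band F ($468M), ClearBand→Band G ($862M), total $3239M.
VCG payment = (others' best without Meridian) − (others' welfare with Meridian) = 3239 − 3182 = $57M.

Meridian pays $57M.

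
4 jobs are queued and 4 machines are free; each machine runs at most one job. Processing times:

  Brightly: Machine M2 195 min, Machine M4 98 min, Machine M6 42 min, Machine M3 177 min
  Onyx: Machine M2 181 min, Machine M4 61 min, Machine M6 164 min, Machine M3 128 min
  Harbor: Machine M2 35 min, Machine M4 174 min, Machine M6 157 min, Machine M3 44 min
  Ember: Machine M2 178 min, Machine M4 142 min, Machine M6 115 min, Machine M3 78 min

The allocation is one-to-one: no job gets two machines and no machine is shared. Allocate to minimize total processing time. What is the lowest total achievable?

Optimal: Brightly→Machine M6 (42 min), Onyx→Machine M4 (61 min), Harbor→Machine M2 (35 min), Ember→Machine M3 (78 min) — total 42+61+35+78 = 216 min.
Next-best assignment: Brightly→Machine M6, Onyx→Machine M4, Harbor→Machine M3, Ember→Machine M2 = 325 min.
Swapping Ember↔Onyx (Ember→Machine M4 142 min, Onyx→Machine M3 128 min) adds 131.
Every other assignment is strictly worse.

Min total: 216 min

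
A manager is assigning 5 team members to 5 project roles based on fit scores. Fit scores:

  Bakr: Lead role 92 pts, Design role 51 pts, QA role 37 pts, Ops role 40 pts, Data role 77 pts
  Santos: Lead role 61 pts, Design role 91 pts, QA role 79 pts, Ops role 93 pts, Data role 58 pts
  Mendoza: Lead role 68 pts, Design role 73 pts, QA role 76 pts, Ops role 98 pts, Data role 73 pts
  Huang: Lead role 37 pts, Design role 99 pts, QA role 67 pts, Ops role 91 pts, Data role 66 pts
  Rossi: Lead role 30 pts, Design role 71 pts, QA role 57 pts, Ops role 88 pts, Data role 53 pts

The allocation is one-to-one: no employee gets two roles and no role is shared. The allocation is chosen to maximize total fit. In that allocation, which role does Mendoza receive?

This is a one-to-one assignment (maximum-weight bipartite matching).
Optimal: Bakr→Lead role (92 pts), Santos→QA role (79 pts), Mendoza→Data role (73 pts), Huang→Design role (99 pts), Rossi→Ops role (88 pts) — total 92+79+73+99+88 = 431 pts.
Row-greedy (each employee in turn takes its best remaining role) gives 413 pts, worse by 18.
Mendoza's own top role is Ops role (98 pts), but forcing Mendoza→Ops role and reassigning the rest optimally gives only 421 pts — worse by 10.

Mendoza receives Data role.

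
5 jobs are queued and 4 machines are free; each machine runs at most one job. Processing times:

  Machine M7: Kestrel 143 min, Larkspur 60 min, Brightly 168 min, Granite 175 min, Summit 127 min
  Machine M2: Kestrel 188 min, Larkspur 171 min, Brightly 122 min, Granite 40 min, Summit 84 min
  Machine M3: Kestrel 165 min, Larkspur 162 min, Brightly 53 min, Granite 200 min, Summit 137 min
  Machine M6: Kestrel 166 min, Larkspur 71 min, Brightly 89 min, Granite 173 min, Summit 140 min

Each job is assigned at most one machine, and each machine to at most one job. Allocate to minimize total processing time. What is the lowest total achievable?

Min total: 291 min

Optimal: Summit→Machine M7 (127 min), Granite→Machine M2 (40 min), Brightly→Machine M3 (53 min), Larkspur→Machine M6 (71 min) — total 127+40+53+71 = 291 min.
Column-greedy (each machine in turn goes to its cheapest remaining job) gives 293 min, worse by 2.
Next-best assignment: Larkspur→Machine M7, Granite→Machine M2, Brightly→Machine M3, Summit→Machine M6 = 293 min.
Checked against all permutations: 291 min is optimal.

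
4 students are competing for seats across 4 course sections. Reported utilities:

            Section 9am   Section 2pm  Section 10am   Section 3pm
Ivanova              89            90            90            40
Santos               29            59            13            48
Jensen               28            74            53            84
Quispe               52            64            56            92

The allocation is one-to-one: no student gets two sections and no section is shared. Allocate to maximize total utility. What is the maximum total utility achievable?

Maximum total: 293 points

Optimal: Ivanova→Section 9am (89 points), Santos→Section 2pm (59 points), Jensen→Section 10am (53 points), Quispe→Section 3pm (92 points) — total 89+59+53+92 = 293 points.
Column-greedy (each section in turn goes to its best remaining student) gives 267 points, worse by 26.
Swapping Ivanova↔Jensen (Ivanova→Section 10am 90 points, Jensen→Section 9am 28 points) loses 24.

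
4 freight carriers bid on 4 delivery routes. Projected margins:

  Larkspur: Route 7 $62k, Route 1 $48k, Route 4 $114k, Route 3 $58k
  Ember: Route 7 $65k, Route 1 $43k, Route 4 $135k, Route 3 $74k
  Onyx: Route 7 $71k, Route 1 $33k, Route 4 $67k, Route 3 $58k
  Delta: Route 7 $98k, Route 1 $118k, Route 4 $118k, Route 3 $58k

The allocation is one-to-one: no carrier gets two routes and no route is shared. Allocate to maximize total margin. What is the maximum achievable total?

Optimal: Larkspur→Route 3 ($58k), Ember→Route 4 ($135k), Onyx→Route 7 ($71k), Delta→Route 1 ($118k) — total 58+135+71+118 = $382k.
Row-greedy (each carrier in turn takes its best remaining route) gives $377k, worse by 5.
Next-best assignment: Larkspur→Route 4, Ember→Route 3, Onyx→Route 7, Delta→Route 1 = $377k.
Checked against all permutations: $382k is optimal.

Max total: $382k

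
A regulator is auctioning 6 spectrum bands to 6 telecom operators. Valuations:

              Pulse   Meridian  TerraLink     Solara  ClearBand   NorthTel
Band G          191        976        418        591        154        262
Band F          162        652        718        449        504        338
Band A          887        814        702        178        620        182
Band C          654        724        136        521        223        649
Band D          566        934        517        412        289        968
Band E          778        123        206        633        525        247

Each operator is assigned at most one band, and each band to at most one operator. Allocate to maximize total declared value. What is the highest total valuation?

Max total: $4595M

This is the linear assignment problem.
Optimal: Pulse→Band A ($887M), Meridian→Band G ($976M), TerraLink→Band F ($718M), Solara→Band C ($521M), ClearBand→Band E ($525M), NorthTel→Band D ($968M) — total 887+976+718+521+525+968 = $4595M.
Max-entry greedy (repeatedly take the single best remaining cell) gives $4405M, worse by 190.
Swapping ClearBand↔Solara (ClearBand→Band C $223M, Solara→Band E $633M) loses 190.
Checked against all permutations: $4595M is optimal.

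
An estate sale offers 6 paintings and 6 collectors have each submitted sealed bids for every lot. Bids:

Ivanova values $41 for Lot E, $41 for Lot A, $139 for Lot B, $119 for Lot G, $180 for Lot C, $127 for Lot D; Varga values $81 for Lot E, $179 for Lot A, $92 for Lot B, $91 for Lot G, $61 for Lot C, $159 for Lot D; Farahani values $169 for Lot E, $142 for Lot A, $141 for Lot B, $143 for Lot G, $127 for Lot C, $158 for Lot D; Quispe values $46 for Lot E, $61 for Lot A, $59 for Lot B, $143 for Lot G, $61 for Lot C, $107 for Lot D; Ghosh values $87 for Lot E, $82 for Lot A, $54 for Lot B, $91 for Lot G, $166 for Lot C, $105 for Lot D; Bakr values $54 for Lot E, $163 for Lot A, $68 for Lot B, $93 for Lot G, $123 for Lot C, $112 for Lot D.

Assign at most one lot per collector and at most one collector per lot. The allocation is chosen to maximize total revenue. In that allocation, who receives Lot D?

Optimal: Ivanova→Lot B ($139), Varga→Lot D ($159), Farahani→Lot E ($169), Quispe→Lot G ($143), Ghosh→Lot C ($166), Bakr→Lot A ($163) — total 139+159+169+143+166+163 = $939.
Max-entry greedy (repeatedly take the single best remaining cell) gives $837, worse by 102.
Checked against all permutations: $939 is optimal.
Varga's own top lot is Lot A ($179), but forcing Varga→Lot A and reassigning the rest optimally gives only $908 — worse by 31.

Varga receives Lot D.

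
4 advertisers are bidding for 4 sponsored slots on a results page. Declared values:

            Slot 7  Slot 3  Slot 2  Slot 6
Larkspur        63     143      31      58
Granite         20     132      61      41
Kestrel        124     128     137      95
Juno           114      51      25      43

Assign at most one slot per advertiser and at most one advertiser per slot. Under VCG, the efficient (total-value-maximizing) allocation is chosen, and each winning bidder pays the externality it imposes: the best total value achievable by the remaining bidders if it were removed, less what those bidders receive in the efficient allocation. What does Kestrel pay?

Efficient allocation: Larkspur→Slot 6 ($58), Granite→Slot 3 ($132), Kestrel→Slot 2 ($137), Juno→Slot 7 ($114); total welfare W = $441.
Kestrel receives Slot 2 at value $137, so the others get W − 137 = $304.
Without Kestrel: best allocation of the remaining 3 bidders over all 4 slots is Larkspur→Slot 3 ($143), Granite→Slot 2 ($61), Juno→Slot 7 ($114), total $318.
VCG payment = (others' best without Kestrel) − (others' welfare with Kestrel) = 318 − 304 = $14.

Kestrel pays $14.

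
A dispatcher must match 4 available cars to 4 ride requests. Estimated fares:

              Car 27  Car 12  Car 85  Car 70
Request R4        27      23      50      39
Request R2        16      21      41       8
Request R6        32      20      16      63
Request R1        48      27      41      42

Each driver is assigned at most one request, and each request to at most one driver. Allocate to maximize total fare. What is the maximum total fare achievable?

Optimal: Car 27→Request R1 ($48), Car 12→Request R2 ($21), Car 85→Request R4 ($50), Car 70→Request R6 ($63) — total 48+21+50+63 = $182.
Next-best assignment: Car 27→Request R1, Car 12→Request R4, Car 85→Request R2, Car 70→Request R6 = $175.
No other one-to-one assignment exceeds $182.

Max total: $182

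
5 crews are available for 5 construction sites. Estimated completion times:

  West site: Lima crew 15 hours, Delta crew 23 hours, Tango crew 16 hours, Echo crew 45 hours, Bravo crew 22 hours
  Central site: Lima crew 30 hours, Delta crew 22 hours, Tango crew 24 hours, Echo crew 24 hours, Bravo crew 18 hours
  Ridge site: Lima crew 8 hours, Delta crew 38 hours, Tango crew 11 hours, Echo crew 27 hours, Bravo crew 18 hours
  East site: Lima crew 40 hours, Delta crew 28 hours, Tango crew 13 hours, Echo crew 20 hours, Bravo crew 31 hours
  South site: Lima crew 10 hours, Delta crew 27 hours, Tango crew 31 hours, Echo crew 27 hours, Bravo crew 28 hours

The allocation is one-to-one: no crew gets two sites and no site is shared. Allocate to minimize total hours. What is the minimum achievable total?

Min total: 82 hours

Treat this as an assignment problem: match each crew to one site.
Optimal: Lima crew→South site (10 hours), Delta crew→West site (23 hours), Tango crew→Ridge site (11 hours), Echo crew→East site (20 hours), Bravo crew→Central site (18 hours) — total 10+23+11+20+18 = 82 hours.
Row-greedy (each crew in turn takes its cheapest remaining site) gives 92 hours, worse by 10.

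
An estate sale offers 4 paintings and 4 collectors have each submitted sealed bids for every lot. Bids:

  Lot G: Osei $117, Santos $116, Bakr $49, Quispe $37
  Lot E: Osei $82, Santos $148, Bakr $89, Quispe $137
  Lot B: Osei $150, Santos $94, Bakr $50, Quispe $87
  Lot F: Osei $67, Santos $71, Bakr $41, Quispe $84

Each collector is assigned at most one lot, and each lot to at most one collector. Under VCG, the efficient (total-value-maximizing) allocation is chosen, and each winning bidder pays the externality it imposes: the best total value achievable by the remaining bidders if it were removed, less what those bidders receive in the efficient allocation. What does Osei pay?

Efficient allocation: Osei→Lot B ($150), Santos→Lot G ($116), Bakr→Lot F ($41), Quispe→Lot E ($137); total welfare W = $444.
Osei receives Lot B at value $150, so the others get W − 150 = $294.
Without Osei: best allocation of the remaining 3 bidders over all 4 lots is Santos→Lot G ($116), Bakr→Lot B ($50), Quispe→Lot E ($137), total $303.
VCG payment = (others' best without Osei) − (others' welfare with Osei) = 303 − 294 = $9.

Osei pays $9.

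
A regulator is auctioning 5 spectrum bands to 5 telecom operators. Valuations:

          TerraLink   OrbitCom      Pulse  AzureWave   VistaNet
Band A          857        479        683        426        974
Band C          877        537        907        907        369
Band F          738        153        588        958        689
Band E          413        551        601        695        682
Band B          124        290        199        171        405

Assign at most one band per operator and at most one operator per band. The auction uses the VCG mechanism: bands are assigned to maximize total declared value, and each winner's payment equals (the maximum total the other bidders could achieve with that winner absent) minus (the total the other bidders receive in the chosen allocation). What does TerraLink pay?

Efficient allocation: TerraLink→Band C ($877M), OrbitCom→Band B ($290M), Pulse→Band E ($601M), AzureWave→Band F ($958M), VistaNet→Band A ($974M); total welfare W = $3700M.
TerraLink receives Band C at value $877M, so the others get W − 877 = $2823M.
Without TerraLink: best allocation of the remaining 4 bidders over all 5 bands is OrbitCom→Band E ($551M), Pulse→Band C ($907M), AzureWave→Band F ($958M), VistaNet→Band A ($974M), total $3390M.
VCG payment = (others' best without TerraLink) − (others' welfare with TerraLink) = 3390 − 2823 = $567M.

TerraLink pays $567M.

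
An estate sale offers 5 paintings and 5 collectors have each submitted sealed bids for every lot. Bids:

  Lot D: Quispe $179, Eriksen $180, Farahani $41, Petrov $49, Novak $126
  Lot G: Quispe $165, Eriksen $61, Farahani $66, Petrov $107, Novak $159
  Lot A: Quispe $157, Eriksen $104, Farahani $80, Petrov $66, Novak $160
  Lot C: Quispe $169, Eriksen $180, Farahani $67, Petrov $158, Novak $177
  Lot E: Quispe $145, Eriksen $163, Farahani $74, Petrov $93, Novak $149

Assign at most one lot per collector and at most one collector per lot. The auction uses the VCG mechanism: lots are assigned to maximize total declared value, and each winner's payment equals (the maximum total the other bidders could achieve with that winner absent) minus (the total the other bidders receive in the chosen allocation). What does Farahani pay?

Efficient allocation: Quispe→Lot D ($179), Eriksen→Lot E ($163), Farahani→Lot A ($80), Petrov→Lot C ($158), Novak→Lot G ($159); total welfare W = $739.
Farahani receives Lot A at value $80, so the others get W − 80 = $659.
Without Farahani: best allocation of the remaining 4 bidders over all 5 lots is Quispe→Lot G ($165), Eriksen→Lot D ($180), Petrov→Lot C ($158), Novak→Lot A ($160), total $663.
VCG payment = (others' best without Farahani) − (others' welfare with Farahani) = 663 − 659 = $4.

Farahani pays $4.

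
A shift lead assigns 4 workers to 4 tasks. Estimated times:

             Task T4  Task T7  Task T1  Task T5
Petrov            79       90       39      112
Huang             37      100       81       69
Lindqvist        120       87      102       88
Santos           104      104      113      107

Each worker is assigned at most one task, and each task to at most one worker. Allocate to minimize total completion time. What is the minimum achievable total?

This is a one-to-one assignment (minimum-cost bipartite matching).
Optimal: Petrov→Task T1 (39 min), Huang→Task T4 (37 min), Lindqvist→Task T5 (88 min), Santos→Task T7 (104 min) — total 39+37+88+104 = 268 min.
Min-entry greedy (repeatedly take the single cheapest remaining cell) gives 270 min, worse by 2.
Next-best assignment: Petrov→Task T1, Huang→Task T4, Lindqvist→Task T7, Santos→Task T5 = 270 min.

Minimum total: 268 min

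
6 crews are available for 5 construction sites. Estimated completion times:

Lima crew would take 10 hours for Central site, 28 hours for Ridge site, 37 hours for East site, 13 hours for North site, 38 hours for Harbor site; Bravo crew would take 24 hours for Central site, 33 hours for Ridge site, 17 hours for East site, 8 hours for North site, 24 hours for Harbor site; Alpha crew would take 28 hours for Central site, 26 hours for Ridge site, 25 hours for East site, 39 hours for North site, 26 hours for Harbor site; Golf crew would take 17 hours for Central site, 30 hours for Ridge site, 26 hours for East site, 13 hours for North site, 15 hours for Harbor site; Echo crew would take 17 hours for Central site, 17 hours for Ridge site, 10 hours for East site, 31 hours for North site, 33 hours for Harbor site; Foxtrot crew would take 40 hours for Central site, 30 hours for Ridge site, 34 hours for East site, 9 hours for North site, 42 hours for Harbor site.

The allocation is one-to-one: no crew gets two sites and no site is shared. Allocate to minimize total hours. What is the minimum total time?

Min total: 68 hours

Treat this as an assignment problem: match each crew to one site.
Optimal: Lima crew→Central site (10 hours), Echo crew→Ridge site (17 hours), Bravo crew→East site (17 hours), Foxtrot crew→North site (9 hours), Golf crew→Harbor site (15 hours) — total 10+17+17+9+15 = 68 hours.
Min-entry greedy (repeatedly take the single cheapest remaining cell) gives 69 hours, worse by 1.
Next-best assignment: Lima crew→Central site, Alpha crew→Ridge site, Echo crew→East site, Bravo crew→North site, Golf crew→Harbor site = 69 hours.
Swapping Golf crew↔Foxtrot crew (Golf crew→North site 13 hours, Foxtrot crew→Harbor site 42 hours) adds 31.
Checked against all permutations: 68 hours is optimal.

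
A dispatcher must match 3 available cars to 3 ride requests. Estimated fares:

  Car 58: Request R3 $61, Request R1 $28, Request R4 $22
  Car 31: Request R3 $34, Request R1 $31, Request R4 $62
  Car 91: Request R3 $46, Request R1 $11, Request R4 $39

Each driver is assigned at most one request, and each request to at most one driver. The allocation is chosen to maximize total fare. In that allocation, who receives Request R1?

Optimal: Car 58→Request R1 ($28), Car 31→Request R4 ($62), Car 91→Request R3 ($46) — total 28+62+46 = $136.
Swapping Car 58↔Car 31 (Car 58→Request R4 $22, Car 31→Request R1 $31) loses 37.
No other one-to-one assignment exceeds $136.
Car 58's own top request is Request R3 ($61), but forcing Car 58→Request R3 and reassigning the rest optimally gives only $134 — worse by 2.

Car 58 receives Request R1.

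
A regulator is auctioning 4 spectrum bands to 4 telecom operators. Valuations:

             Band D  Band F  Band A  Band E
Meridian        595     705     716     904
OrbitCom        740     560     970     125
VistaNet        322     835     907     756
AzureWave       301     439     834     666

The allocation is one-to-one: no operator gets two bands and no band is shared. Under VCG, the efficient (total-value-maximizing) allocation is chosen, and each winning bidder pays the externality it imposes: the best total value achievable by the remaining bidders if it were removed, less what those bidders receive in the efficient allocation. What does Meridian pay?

Efficient allocation: Meridian→Band E ($904M), OrbitCom→Band D ($740M), VistaNet→Band F ($835M), AzureWave→Band A ($834M); total welfare W = $3313M.
Meridian receives Band E at value $904M, so the others get W − 904 = $2409M.
Without Meridian: best allocation of the remaining 3 bidders over all 4 bands is OrbitCom→Band A ($970M), VistaNet→Band F ($835M), AzureWave→Band E ($666M), total $2471M.
VCG payment = (others' best without Meridian) − (others' welfare with Meridian) = 2471 − 2409 = $62M.

Meridian pays $62M.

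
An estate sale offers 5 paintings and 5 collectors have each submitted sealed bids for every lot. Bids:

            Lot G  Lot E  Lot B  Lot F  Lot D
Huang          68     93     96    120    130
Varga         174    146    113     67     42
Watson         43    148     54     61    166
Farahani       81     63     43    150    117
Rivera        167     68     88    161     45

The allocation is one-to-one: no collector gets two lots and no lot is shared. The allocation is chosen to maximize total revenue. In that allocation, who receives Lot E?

Optimal: Huang→Lot B ($96), Varga→Lot E ($146), Watson→Lot D ($166), Farahani→Lot F ($150), Rivera→Lot G ($167) — total 96+146+166+150+167 = $725.
Column-greedy (each lot in turn goes to its best remaining collector) gives $696, worse by 29.
Next-best assignment: Huang→Lot D, Varga→Lot B, Watson→Lot E, Farahani→Lot F, Rivera→Lot G = $708.
Varga's own top lot is Lot G ($174), but forcing Varga→Lot G and reassigning the rest optimally gives only $696 — worse by 29.

Varga receives Lot E.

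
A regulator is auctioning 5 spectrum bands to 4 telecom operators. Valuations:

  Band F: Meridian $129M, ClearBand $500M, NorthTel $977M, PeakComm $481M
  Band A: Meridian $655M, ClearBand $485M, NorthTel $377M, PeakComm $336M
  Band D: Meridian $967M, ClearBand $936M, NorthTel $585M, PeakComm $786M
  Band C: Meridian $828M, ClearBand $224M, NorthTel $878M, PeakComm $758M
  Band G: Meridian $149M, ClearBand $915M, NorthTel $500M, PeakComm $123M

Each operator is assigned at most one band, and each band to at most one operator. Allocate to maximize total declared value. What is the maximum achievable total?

Maximum total: $3617M

Optimal: Meridian→Band D ($967M), ClearBand→Band G ($915M), NorthTel→Band F ($977M), PeakComm→Band C ($758M) — total 967+915+977+758 = $3617M.
Column-greedy (each band in turn goes to its best remaining operator) gives $3326M, worse by 291.
Next-best assignment: Meridian→Band C, ClearBand→Band G, NorthTel→Band F, PeakComm→Band D = $3506M.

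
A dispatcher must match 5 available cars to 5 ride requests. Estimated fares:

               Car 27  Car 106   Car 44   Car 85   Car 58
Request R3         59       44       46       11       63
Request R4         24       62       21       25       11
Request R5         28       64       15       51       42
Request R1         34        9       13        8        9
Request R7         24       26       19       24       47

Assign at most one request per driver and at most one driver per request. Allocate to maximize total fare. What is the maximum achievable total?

Max total: $240

This is the linear assignment problem.
Optimal: Car 27→Request R1 ($34), Car 106→Request R4 ($62), Car 44→Request R3 ($46), Car 85→Request R5 ($51), Car 58→Request R7 ($47) — total 34+62+46+51+47 = $240.
Row-greedy (each driver in turn takes its best remaining request) gives $177, worse by 63.
Next-best assignment: Car 27→Request R3, Car 106→Request R4, Car 44→Request R1, Car 85→Request R5, Car 58→Request R7 = $232.
Checked against all permutations: $240 is optimal.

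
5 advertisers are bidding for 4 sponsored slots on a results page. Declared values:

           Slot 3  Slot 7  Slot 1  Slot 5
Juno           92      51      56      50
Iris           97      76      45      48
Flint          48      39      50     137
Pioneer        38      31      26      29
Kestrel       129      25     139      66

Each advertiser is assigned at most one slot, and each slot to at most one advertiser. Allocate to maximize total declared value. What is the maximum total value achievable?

Maximum total: $444

Optimal: Juno→Slot 3 ($92), Iris→Slot 7 ($76), Kestrel→Slot 1 ($139), Flint→Slot 5 ($137) — total 92+76+139+137 = $444.
Max-entry greedy (repeatedly take the single best remaining cell) gives $424, worse by 20.
Next-best assignment: Iris→Slot 3, Juno→Slot 7, Kestrel→Slot 1, Flint→Slot 5 = $424.
Every other assignment is strictly worse.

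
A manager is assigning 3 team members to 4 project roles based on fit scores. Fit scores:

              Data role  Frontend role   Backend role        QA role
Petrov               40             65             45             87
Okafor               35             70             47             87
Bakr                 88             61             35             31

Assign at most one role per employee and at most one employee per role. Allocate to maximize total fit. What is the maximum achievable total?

Maximum total: 245 pts

This is a one-to-one assignment (maximum-weight bipartite matching).
Optimal: Petrov→QA role (87 pts), Okafor→Frontend role (70 pts), Bakr→Data role (88 pts) — total 87+70+88 = 245 pts.
Column-greedy (each role in turn goes to its best remaining employee) gives 203 pts, worse by 42.
Next-best assignment: Petrov→Frontend role, Okafor→QA role, Bakr→Data role = 240 pts.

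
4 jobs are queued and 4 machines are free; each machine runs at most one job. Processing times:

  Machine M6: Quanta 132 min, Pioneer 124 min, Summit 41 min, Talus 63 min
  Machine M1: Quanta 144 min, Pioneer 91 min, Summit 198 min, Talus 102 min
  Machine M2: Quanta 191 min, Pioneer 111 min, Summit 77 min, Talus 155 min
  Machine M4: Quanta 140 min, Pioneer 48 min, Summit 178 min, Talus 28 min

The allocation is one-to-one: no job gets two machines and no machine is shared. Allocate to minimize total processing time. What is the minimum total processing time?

Min total: 324 min

Optimal: Quanta→Machine M1 (144 min), Pioneer→Machine M2 (111 min), Summit→Machine M6 (41 min), Talus→Machine M4 (28 min) — total 144+111+41+28 = 324 min.
Row-greedy (each job in turn takes its cheapest remaining machine) gives 359 min, worse by 35.
Next-best assignment: Quanta→Machine M6, Pioneer→Machine M1, Summit→Machine M2, Talus→Machine M4 = 328 min.
Checked against all permutations: 324 min is optimal.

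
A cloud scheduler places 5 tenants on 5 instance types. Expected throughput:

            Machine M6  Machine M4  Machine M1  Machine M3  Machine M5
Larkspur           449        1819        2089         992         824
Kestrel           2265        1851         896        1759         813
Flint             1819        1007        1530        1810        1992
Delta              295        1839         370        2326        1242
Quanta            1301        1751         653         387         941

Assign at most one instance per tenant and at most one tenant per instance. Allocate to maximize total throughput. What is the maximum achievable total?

Optimal: Larkspur→Machine M1 (2089 ops/s), Kestrel→Machine M6 (2265 ops/s), Flint→Machine M5 (1992 ops/s), Delta→Machine M3 (2326 ops/s), Quanta→Machine M4 (1751 ops/s) — total 2089+2265+1992+2326+1751 = 10423 ops/s.
Column-greedy (each instance in turn goes to its best remaining tenant) gives 8944 ops/s, worse by 1479.
Next-best assignment: Larkspur→Machine M1, Kestrel→Machine M4, Flint→Machine M5, Delta→Machine M3, Quanta→Machine M6 = 9559 ops/s.

Maximum total: 10423 ops/s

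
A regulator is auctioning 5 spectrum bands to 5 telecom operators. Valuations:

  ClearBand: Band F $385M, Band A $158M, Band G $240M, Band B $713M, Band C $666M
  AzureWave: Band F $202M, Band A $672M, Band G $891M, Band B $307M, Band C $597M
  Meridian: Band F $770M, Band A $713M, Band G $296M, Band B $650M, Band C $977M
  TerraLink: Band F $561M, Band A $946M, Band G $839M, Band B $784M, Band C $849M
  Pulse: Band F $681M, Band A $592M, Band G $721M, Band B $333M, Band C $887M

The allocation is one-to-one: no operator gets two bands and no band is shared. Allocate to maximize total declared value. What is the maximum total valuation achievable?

Optimal: ClearBand→Band B ($713M), AzureWave→Band G ($891M), Meridian→Band C ($977M), TerraLink→Band A ($946M), Pulse→Band F ($681M) — total 713+891+977+946+681 = $4208M.
Column-greedy (each band in turn goes to its best remaining operator) gives $4207M, worse by 1.
Swapping Meridian↔TerraLink (Meridian→Band A $713M, TerraLink→Band C $849M) loses 361.

Maximum total: $4208M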